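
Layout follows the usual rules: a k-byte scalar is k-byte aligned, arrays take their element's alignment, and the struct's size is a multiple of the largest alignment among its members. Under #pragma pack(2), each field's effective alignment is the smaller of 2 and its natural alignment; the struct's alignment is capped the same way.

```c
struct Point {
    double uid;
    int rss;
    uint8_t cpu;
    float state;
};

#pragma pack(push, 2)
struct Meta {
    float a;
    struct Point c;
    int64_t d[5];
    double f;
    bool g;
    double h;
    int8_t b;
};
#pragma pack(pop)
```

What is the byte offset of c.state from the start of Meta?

Point: uid at 0 (size 8, align 8) → ends 8; rss at 8 (size 4, align 4) → ends 12; cpu at 12 (size 1, align 1) → ends 13; pad 3 to align 4 for state; state at 16 (size 4, align 4) → ends 20; tail pad 4 to reach multiple of 8; total 24 bytes, alignment 8
a at 0 (size 4, align 2) → ends 4
c at 4 (size 24, align 2) → ends 28
within Point: state at 16
4 + 16 = 20

20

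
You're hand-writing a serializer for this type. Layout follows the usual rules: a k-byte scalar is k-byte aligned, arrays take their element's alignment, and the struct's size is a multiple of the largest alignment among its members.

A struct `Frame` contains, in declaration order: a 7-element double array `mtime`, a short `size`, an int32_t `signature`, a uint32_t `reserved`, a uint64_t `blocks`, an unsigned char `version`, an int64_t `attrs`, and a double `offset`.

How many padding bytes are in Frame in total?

@0: mtime [56B, align 8] → 56
@56: size [2B, align 2] → 58
+2 pad (align 4)
@60: signature [4B, align 4] → 64
@64: reserved [4B, align 4] → 68
+4 pad (align 8)
@72: blocks [8B, align 8] → 80
@80: version [1B, align 1] → 81
+7 pad (align 8)
@88: attrs [8B, align 8] → 96
@96: offset [8B, align 8] → 104
size 104, align 8
data bytes 91, size 104 → padding 13

13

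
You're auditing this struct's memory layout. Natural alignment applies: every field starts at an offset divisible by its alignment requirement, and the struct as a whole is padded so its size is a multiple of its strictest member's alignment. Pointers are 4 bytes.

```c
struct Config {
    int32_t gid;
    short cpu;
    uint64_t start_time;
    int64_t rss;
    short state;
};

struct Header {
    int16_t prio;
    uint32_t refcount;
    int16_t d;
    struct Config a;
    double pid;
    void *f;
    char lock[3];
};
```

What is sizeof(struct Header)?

64

Config: @0: gid [4B, align 4] → 4; @4: cpu [2B, align 2] → 6; +2 pad (align 8); @8: start_time [8B, align 8] → 16; @16: rss [8B, align 8] → 24; @24: state [2B, align 2] → 26; +6 tail pad (align 8); size 32, align 8
@0: prio [2B, align 2] → 2
+2 pad (align 4)
@4: refcount [4B, align 4] → 8
@8: d [2B, align 2] → 10
+6 pad (align 8)
@16: a [32B, align 8] → 48
@48: pid [8B, align 8] → 56
@56: f [4B, align 4] → 60
@60: lock [3B, align 1] → 63
+1 tail pad (align 8)
size 64, align 8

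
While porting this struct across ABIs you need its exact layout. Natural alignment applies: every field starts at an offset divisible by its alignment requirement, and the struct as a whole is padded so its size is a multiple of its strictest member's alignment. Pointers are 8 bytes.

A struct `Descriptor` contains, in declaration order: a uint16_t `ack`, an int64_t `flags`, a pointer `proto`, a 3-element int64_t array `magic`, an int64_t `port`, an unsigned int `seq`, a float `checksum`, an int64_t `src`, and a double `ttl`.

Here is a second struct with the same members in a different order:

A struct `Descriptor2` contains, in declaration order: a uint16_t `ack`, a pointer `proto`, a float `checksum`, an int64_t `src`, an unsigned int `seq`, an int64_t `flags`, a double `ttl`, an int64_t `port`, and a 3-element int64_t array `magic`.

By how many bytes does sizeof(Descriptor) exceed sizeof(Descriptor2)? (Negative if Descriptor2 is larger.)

@0: ack [2B, align 2] → 2
+6 pad (align 8)
@8: flags [8B, align 8] → 16
@16: proto [8B, align 8] → 24
@24: magic [24B, align 8] → 48
@48: port [8B, align 8] → 56
@56: seq [4B, align 4] → 60
@60: checksum [4B, align 4] → 64
@64: src [8B, align 8] → 72
@72: ttl [8B, align 8] → 80
size 80, align 8
— Descriptor2 —
@0: ack [2B, align 2] → 2
+6 pad (align 8)
@8: proto [8B, align 8] → 16
@16: checksum [4B, align 4] → 20
+4 pad (align 8)
@24: src [8B, align 8] → 32
@32: seq [4B, align 4] → 36
+4 pad (align 8)
@40: flags [8B, align 8] → 48
@48: ttl [8B, align 8] → 56
@56: port [8B, align 8] → 64
@64: magic [24B, align 8] → 88
size 88, align 8
80 − 88 = -8

-8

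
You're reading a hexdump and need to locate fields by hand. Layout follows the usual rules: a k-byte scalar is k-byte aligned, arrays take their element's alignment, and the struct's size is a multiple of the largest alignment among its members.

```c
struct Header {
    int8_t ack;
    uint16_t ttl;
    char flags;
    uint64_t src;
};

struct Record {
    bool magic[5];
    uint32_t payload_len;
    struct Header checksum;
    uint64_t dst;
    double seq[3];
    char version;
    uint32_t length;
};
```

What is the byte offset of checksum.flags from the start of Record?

20

Header: ack at 0 (size 1, align 1) → ends 1; pad 1 to align 2 for ttl; ttl at 2 (size 2, align 2) → ends 4; flags at 4 (size 1, align 1) → ends 5; pad 3 to align 8 for src; src at 8 (size 8, align 8) → ends 16; total 16 bytes, alignment 8
magic at 0 (size 5, align 1) → ends 5
pad 3 to align 4 for payload_len
payload_len at 8 (size 4, align 4) → ends 12
pad 4 to align 8 for checksum
checksum at 16 (size 16, align 8) → ends 32
within Header: flags at 4
16 + 4 = 20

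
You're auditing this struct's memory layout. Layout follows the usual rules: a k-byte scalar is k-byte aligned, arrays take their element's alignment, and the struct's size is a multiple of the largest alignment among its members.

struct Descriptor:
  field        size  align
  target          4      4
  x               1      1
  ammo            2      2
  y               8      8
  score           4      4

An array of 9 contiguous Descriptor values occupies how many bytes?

0..4  target  (4B, 4-aligned)
4..5  x  (1B, 1-aligned)
5..6  -- padding (1B)
6..8  ammo  (2B, 2-aligned)
8..16  y  (8B, 8-aligned)
16..20  score  (4B, 4-aligned)
20..24  -- tail padding (4B)
sizeof = 24, alignof = 8
array of 9: 9 × 24 = 216

216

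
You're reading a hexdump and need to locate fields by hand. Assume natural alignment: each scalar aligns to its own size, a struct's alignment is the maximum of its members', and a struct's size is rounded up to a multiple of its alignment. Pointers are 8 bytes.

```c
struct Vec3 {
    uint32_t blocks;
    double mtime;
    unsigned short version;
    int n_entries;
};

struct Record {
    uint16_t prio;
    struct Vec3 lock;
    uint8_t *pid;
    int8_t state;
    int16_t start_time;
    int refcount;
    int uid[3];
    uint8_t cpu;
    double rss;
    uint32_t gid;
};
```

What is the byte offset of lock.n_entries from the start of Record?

28

Vec3: @0: blocks [4B, align 4] → 4; +4 pad (align 8); @8: mtime [8B, align 8] → 16; @16: version [2B, align 2] → 18; +2 pad (align 4); @20: n_entries [4B, align 4] → 24; size 24, align 8
@0: prio [2B, align 2] → 2
+6 pad (align 8)
@8: lock [24B, align 8] → 32
within Vec3: n_entries at 20
8 + 20 = 28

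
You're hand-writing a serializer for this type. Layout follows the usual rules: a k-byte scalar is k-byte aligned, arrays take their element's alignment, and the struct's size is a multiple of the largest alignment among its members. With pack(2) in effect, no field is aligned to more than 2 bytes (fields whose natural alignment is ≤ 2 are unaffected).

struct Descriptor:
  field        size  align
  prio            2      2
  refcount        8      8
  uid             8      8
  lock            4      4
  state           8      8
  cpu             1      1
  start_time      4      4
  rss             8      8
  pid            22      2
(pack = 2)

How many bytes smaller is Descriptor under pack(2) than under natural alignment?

natural layout:
  0..2  prio  (2B, 2-aligned)
  2..8  -- padding (6B)
  8..16  refcount  (8B, 8-aligned)
  16..24  uid  (8B, 8-aligned)
  24..28  lock  (4B, 4-aligned)
  28..32  -- padding (4B)
  32..40  state  (8B, 8-aligned)
  40..41  cpu  (1B, 1-aligned)
  41..44  -- padding (3B)
  44..48  start_time  (4B, 4-aligned)
  48..56  rss  (8B, 8-aligned)
  56..78  pid  (22B, 2-aligned)
  78..80  -- tail padding (2B)
  sizeof = 80, alignof = 8
packed(2) layout:
  0..2  prio  (2B, 2-aligned)
  2..10  refcount  (8B, 2-aligned)
  10..18  uid  (8B, 2-aligned)
  18..22  lock  (4B, 2-aligned)
  22..30  state  (8B, 2-aligned)
  30..31  cpu  (1B, 1-aligned)
  31..32  -- padding (1B)
  32..36  start_time  (4B, 2-aligned)
  36..44  rss  (8B, 2-aligned)
  44..66  pid  (22B, 2-aligned)
  sizeof = 66, alignof = 2
80 − 66 = 14

14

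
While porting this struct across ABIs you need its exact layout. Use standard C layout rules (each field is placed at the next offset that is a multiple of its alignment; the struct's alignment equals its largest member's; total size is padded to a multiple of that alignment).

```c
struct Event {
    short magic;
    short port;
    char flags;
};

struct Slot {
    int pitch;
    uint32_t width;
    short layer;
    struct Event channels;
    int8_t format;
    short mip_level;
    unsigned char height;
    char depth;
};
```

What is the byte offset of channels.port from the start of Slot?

12

Event: 0..2  magic  (2B, 2-aligned); 2..4  port  (2B, 2-aligned); 4..5  flags  (1B, 1-aligned); 5..6  -- tail padding (1B); sizeof = 6, alignof = 2
0..4  pitch  (4B, 4-aligned)
4..8  width  (4B, 4-aligned)
8..10  layer  (2B, 2-aligned)
10..16  channels  (6B, 2-aligned)
within Event: port at 2
10 + 2 = 12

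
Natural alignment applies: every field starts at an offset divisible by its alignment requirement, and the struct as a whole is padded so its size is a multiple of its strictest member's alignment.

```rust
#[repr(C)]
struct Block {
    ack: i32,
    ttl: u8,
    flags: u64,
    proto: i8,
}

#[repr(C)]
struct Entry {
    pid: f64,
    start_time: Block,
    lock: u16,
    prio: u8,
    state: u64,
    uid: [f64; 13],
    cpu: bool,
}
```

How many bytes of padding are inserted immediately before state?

Block: ack at 0 (size 4, align 4) → ends 4; ttl at 4 (size 1, align 1) → ends 5; pad 3 to align 8 for flags; flags at 8 (size 8, align 8) → ends 16; proto at 16 (size 1, align 1) → ends 17; tail pad 7 to reach multiple of 8; total 24 bytes, alignment 8
pid at 0 (size 8, align 8) → ends 8
start_time at 8 (size 24, align 8) → ends 32
lock at 32 (size 2, align 2) → ends 34
prio at 34 (size 1, align 1) → ends 35
pad 5 to align 8 for state
state at 40 (size 8, align 8) → ends 48

5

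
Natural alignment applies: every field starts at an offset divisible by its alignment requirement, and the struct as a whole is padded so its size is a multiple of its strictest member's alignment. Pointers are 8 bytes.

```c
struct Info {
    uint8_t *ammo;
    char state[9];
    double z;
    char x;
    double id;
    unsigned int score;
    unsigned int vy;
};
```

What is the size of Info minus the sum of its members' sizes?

14

@0: ammo [8B, align 8] → 8
@8: state [9B, align 1] → 17
+7 pad (align 8)
@24: z [8B, align 8] → 32
@32: x [1B, align 1] → 33
+7 pad (align 8)
@40: id [8B, align 8] → 48
@48: score [4B, align 4] → 52
@52: vy [4B, align 4] → 56
size 56, align 8
data bytes 42, size 56 → padding 14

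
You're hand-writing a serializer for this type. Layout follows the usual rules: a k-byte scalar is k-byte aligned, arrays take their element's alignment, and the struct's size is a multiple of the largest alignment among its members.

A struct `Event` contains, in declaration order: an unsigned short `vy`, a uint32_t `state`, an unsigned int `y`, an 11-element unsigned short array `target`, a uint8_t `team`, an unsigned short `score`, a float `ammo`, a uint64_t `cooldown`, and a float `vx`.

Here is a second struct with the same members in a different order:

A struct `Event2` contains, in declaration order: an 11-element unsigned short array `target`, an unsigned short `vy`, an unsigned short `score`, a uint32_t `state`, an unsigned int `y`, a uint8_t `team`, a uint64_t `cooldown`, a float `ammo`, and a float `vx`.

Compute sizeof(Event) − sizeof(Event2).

8

0..2  vy  (2B, 2-aligned)
2..4  -- padding (2B)
4..8  state  (4B, 4-aligned)
8..12  y  (4B, 4-aligned)
12..34  target  (22B, 2-aligned)
34..35  team  (1B, 1-aligned)
35..36  -- padding (1B)
36..38  score  (2B, 2-aligned)
38..40  -- padding (2B)
40..44  ammo  (4B, 4-aligned)
44..48  -- padding (4B)
48..56  cooldown  (8B, 8-aligned)
56..60  vx  (4B, 4-aligned)
60..64  -- tail padding (4B)
sizeof = 64, alignof = 8
— Event2 —
0..22  target  (22B, 2-aligned)
22..24  vy  (2B, 2-aligned)
24..26  score  (2B, 2-aligned)
26..28  -- padding (2B)
28..32  state  (4B, 4-aligned)
32..36  y  (4B, 4-aligned)
36..37  team  (1B, 1-aligned)
37..40  -- padding (3B)
40..48  cooldown  (8B, 8-aligned)
48..52  ammo  (4B, 4-aligned)
52..56  vx  (4B, 4-aligned)
sizeof = 56, alignof = 8
64 − 56 = 8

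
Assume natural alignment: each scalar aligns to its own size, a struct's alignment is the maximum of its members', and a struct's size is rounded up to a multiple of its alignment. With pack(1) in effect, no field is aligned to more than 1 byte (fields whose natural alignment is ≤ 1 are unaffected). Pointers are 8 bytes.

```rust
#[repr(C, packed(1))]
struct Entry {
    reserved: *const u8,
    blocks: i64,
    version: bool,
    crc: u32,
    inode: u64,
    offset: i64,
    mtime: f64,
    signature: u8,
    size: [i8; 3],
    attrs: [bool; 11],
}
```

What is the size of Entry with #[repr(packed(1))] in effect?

reserved at 0 (size 8, align 1) → ends 8
blocks at 8 (size 8, align 1) → ends 16
version at 16 (size 1, align 1) → ends 17
crc at 17 (size 4, align 1) → ends 21
inode at 21 (size 8, align 1) → ends 29
offset at 29 (size 8, align 1) → ends 37
mtime at 37 (size 8, align 1) → ends 45
signature at 45 (size 1, align 1) → ends 46
size at 46 (size 3, align 1) → ends 49
attrs at 49 (size 11, align 1) → ends 60
total 60 bytes, alignment 1

60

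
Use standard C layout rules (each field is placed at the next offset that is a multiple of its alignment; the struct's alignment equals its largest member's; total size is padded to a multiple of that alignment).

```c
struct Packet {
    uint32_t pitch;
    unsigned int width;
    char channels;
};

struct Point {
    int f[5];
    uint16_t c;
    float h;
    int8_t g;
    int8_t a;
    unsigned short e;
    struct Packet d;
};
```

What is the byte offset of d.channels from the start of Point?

Packet: @0: pitch [4B, align 4] → 4; @4: width [4B, align 4] → 8; @8: channels [1B, align 1] → 9; +3 tail pad (align 4); size 12, align 4
@0: f [20B, align 4] → 20
@20: c [2B, align 2] → 22
+2 pad (align 4)
@24: h [4B, align 4] → 28
@28: g [1B, align 1] → 29
@29: a [1B, align 1] → 30
@30: e [2B, align 2] → 32
@32: d [12B, align 4] → 44
within Packet: channels at 8
32 + 8 = 40

40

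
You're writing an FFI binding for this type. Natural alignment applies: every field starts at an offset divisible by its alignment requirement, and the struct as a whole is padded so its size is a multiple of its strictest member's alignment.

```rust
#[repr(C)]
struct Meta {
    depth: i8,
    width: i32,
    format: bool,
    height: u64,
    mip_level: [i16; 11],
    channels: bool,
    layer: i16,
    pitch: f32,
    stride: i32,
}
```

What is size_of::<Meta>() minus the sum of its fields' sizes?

depth at 0 (size 1, align 1) → ends 1
pad 3 to align 4 for width
width at 4 (size 4, align 4) → ends 8
format at 8 (size 1, align 1) → ends 9
pad 7 to align 8 for height
height at 16 (size 8, align 8) → ends 24
mip_level at 24 (size 22, align 2) → ends 46
channels at 46 (size 1, align 1) → ends 47
pad 1 to align 2 for layer
layer at 48 (size 2, align 2) → ends 50
pad 2 to align 4 for pitch
pitch at 52 (size 4, align 4) → ends 56
stride at 56 (size 4, align 4) → ends 60
tail pad 4 to reach multiple of 8
total 64 bytes, alignment 8
data bytes 47, size 64 → padding 17

17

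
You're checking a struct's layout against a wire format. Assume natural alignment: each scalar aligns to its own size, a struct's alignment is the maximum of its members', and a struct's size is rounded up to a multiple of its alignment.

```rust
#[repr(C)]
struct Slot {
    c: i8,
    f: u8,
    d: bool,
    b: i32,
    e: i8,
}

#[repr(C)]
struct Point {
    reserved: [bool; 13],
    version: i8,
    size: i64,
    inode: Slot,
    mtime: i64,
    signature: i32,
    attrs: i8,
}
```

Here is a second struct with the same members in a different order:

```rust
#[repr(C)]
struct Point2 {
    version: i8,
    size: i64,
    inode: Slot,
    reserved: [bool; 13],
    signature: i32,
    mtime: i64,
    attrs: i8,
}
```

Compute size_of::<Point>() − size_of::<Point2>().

Slot: c at 0 (size 1, align 1) → ends 1; f at 1 (size 1, align 1) → ends 2; d at 2 (size 1, align 1) → ends 3; pad 1 to align 4 for b; b at 4 (size 4, align 4) → ends 8; e at 8 (size 1, align 1) → ends 9; tail pad 3 to reach multiple of 4; total 12 bytes, alignment 4
reserved at 0 (size 13, align 1) → ends 13
version at 13 (size 1, align 1) → ends 14
pad 2 to align 8 for size
size at 16 (size 8, align 8) → ends 24
inode at 24 (size 12, align 4) → ends 36
pad 4 to align 8 for mtime
mtime at 40 (size 8, align 8) → ends 48
signature at 48 (size 4, align 4) → ends 52
attrs at 52 (size 1, align 1) → ends 53
tail pad 3 to reach multiple of 8
total 56 bytes, alignment 8
— Point2 —
version at 0 (size 1, align 1) → ends 1
pad 7 to align 8 for size
size at 8 (size 8, align 8) → ends 16
inode at 16 (size 12, align 4) → ends 28
reserved at 28 (size 13, align 1) → ends 41
pad 3 to align 4 for signature
signature at 44 (size 4, align 4) → ends 48
mtime at 48 (size 8, align 8) → ends 56
attrs at 56 (size 1, align 1) → ends 57
tail pad 7 to reach multiple of 8
total 64 bytes, alignment 8
56 − 64 = -8

-8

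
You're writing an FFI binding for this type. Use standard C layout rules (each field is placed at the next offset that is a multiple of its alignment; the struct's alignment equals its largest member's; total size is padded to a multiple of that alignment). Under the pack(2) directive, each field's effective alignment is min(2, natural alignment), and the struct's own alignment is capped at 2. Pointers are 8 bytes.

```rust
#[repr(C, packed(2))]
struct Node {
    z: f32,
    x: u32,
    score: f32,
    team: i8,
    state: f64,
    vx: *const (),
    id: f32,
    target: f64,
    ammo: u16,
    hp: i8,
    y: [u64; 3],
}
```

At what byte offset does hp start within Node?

44

0..4  z  (4B, 2-aligned)
4..8  x  (4B, 2-aligned)
8..12  score  (4B, 2-aligned)
12..13  team  (1B, 1-aligned)
13..14  -- padding (1B)
14..22  state  (8B, 2-aligned)
22..30  vx  (8B, 2-aligned)
30..34  id  (4B, 2-aligned)
34..42  target  (8B, 2-aligned)
42..44  ammo  (2B, 2-aligned)
44..45  hp  (1B, 1-aligned)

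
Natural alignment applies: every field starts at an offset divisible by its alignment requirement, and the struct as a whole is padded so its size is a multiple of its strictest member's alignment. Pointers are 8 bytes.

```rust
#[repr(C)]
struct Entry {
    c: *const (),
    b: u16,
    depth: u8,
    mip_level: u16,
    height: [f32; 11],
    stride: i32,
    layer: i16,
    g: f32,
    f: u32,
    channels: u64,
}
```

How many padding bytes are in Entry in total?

0..8  c  (8B, 8-aligned)
8..10  b  (2B, 2-aligned)
10..11  depth  (1B, 1-aligned)
11..12  -- padding (1B)
12..14  mip_level  (2B, 2-aligned)
14..16  -- padding (2B)
16..60  height  (44B, 4-aligned)
60..64  stride  (4B, 4-aligned)
64..66  layer  (2B, 2-aligned)
66..68  -- padding (2B)
68..72  g  (4B, 4-aligned)
72..76  f  (4B, 4-aligned)
76..80  -- padding (4B)
80..88  channels  (8B, 8-aligned)
sizeof = 88, alignof = 8
data bytes 79, size 88 → padding 9

9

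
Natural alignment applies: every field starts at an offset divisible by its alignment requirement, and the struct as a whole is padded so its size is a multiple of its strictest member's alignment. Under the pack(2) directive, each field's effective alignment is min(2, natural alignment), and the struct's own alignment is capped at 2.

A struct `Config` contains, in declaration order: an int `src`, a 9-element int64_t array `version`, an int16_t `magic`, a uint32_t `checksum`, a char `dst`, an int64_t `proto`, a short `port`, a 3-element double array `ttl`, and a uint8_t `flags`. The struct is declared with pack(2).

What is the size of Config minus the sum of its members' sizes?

src at 0 (size 4, align 2) → ends 4
version at 4 (size 72, align 2) → ends 76
magic at 76 (size 2, align 2) → ends 78
checksum at 78 (size 4, align 2) → ends 82
dst at 82 (size 1, align 1) → ends 83
pad 1 to align 2 for proto
proto at 84 (size 8, align 2) → ends 92
port at 92 (size 2, align 2) → ends 94
ttl at 94 (size 24, align 2) → ends 118
flags at 118 (size 1, align 1) → ends 119
tail pad 1 to reach multiple of 2
total 120 bytes, alignment 2
data bytes 118, size 120 → padding 2

2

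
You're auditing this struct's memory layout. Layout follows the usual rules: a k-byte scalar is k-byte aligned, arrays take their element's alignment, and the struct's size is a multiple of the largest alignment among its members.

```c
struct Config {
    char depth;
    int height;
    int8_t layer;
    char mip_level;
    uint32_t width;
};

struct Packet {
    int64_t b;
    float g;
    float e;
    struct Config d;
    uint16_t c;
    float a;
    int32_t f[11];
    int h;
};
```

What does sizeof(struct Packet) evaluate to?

88

Config: depth at 0 (size 1, align 1) → ends 1; pad 3 to align 4 for height; height at 4 (size 4, align 4) → ends 8; layer at 8 (size 1, align 1) → ends 9; mip_level at 9 (size 1, align 1) → ends 10; pad 2 to align 4 for width; width at 12 (size 4, align 4) → ends 16; total 16 bytes, alignment 4
b at 0 (size 8, align 8) → ends 8
g at 8 (size 4, align 4) → ends 12
e at 12 (size 4, align 4) → ends 16
d at 16 (size 16, align 4) → ends 32
c at 32 (size 2, align 2) → ends 34
pad 2 to align 4 for a
a at 36 (size 4, align 4) → ends 40
f at 40 (size 44, align 4) → ends 84
h at 84 (size 4, align 4) → ends 88
total 88 bytes, alignment 8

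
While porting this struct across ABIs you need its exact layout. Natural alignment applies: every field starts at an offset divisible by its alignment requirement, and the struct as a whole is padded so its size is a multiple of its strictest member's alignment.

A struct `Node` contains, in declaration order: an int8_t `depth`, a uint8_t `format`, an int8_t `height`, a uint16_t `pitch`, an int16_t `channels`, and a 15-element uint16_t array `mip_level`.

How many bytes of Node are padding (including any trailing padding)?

1

0..1  depth  (1B, 1-aligned)
1..2  format  (1B, 1-aligned)
2..3  height  (1B, 1-aligned)
3..4  -- padding (1B)
4..6  pitch  (2B, 2-aligned)
6..8  channels  (2B, 2-aligned)
8..38  mip_level  (30B, 2-aligned)
sizeof = 38, alignof = 2
data bytes 37, size 38 → padding 1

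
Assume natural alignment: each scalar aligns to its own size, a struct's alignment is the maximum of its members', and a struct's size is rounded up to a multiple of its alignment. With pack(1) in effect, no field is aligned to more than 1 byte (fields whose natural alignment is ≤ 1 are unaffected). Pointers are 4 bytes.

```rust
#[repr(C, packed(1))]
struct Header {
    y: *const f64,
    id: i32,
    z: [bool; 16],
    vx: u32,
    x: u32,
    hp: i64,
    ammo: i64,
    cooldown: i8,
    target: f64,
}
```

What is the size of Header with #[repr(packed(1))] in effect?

@0: y [4B, align 1] → 4
@4: id [4B, align 1] → 8
@8: z [16B, align 1] → 24
@24: vx [4B, align 1] → 28
@28: x [4B, align 1] → 32
@32: hp [8B, align 1] → 40
@40: ammo [8B, align 1] → 48
@48: cooldown [1B, align 1] → 49
@49: target [8B, align 1] → 57
size 57, align 1

57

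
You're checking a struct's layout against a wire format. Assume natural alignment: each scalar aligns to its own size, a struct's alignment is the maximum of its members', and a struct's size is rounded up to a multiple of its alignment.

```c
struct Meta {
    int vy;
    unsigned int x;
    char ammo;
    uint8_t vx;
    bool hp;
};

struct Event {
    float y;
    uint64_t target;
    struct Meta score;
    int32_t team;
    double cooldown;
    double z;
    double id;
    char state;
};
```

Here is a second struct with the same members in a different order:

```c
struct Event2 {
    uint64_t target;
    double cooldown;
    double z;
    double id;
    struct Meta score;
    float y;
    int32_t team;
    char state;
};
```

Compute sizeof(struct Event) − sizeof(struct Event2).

Meta: vy at 0 (size 4, align 4) → ends 4; x at 4 (size 4, align 4) → ends 8; ammo at 8 (size 1, align 1) → ends 9; vx at 9 (size 1, align 1) → ends 10; hp at 10 (size 1, align 1) → ends 11; tail pad 1 to reach multiple of 4; total 12 bytes, alignment 4
y at 0 (size 4, align 4) → ends 4
pad 4 to align 8 for target
target at 8 (size 8, align 8) → ends 16
score at 16 (size 12, align 4) → ends 28
team at 28 (size 4, align 4) → ends 32
cooldown at 32 (size 8, align 8) → ends 40
z at 40 (size 8, align 8) → ends 48
id at 48 (size 8, align 8) → ends 56
state at 56 (size 1, align 1) → ends 57
tail pad 7 to reach multiple of 8
total 64 bytes, alignment 8
— Event2 —
target at 0 (size 8, align 8) → ends 8
cooldown at 8 (size 8, align 8) → ends 16
z at 16 (size 8, align 8) → ends 24
id at 24 (size 8, align 8) → ends 32
score at 32 (size 12, align 4) → ends 44
y at 44 (size 4, align 4) → ends 48
team at 48 (size 4, align 4) → ends 52
state at 52 (size 1, align 1) → ends 53
tail pad 3 to reach multiple of 8
total 56 bytes, alignment 8
64 − 56 = 8

8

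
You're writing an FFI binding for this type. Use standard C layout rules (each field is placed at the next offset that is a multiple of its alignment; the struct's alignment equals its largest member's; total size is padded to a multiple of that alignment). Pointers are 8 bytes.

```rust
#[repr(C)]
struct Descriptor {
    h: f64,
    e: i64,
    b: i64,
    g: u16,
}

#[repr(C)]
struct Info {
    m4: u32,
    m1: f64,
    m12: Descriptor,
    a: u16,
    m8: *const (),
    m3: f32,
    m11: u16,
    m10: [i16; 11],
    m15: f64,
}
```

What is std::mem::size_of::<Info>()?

104

Descriptor: 0..8  h  (8B, 8-aligned); 8..16  e  (8B, 8-aligned); 16..24  b  (8B, 8-aligned); 24..26  g  (2B, 2-aligned); 26..32  -- tail padding (6B); sizeof = 32, alignof = 8
0..4  m4  (4B, 4-aligned)
4..8  -- padding (4B)
8..16  m1  (8B, 8-aligned)
16..48  m12  (32B, 8-aligned)
48..50  a  (2B, 2-aligned)
50..56  -- padding (6B)
56..64  m8  (8B, 8-aligned)
64..68  m3  (4B, 4-aligned)
68..70  m11  (2B, 2-aligned)
70..92  m10  (22B, 2-aligned)
92..96  -- padding (4B)
96..104  m15  (8B, 8-aligned)
sizeof = 104, alignof = 8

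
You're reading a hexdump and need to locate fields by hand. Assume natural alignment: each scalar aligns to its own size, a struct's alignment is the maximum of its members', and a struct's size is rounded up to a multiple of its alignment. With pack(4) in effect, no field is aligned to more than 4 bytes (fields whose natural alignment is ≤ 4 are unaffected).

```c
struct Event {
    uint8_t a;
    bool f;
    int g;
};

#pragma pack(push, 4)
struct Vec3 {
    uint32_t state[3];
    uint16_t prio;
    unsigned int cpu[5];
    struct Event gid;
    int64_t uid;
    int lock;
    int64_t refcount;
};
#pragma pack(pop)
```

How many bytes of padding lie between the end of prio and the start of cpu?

2

Event: @0: a [1B, align 1] → 1; @1: f [1B, align 1] → 2; +2 pad (align 4); @4: g [4B, align 4] → 8; size 8, align 4
@0: state [12B, align 4] → 12
@12: prio [2B, align 2] → 14
+2 pad (align 4)
@16: cpu [20B, align 4] → 36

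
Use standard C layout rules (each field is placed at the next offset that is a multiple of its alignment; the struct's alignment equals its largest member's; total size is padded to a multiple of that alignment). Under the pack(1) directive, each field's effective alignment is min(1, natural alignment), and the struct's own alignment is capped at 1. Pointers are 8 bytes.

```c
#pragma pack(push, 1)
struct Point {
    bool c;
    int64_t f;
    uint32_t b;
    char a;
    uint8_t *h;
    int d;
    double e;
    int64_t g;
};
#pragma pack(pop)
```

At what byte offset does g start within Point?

c at 0 (size 1, align 1) → ends 1
f at 1 (size 8, align 1) → ends 9
b at 9 (size 4, align 1) → ends 13
a at 13 (size 1, align 1) → ends 14
h at 14 (size 8, align 1) → ends 22
d at 22 (size 4, align 1) → ends 26
e at 26 (size 8, align 1) → ends 34
g at 34 (size 8, align 1) → ends 42

34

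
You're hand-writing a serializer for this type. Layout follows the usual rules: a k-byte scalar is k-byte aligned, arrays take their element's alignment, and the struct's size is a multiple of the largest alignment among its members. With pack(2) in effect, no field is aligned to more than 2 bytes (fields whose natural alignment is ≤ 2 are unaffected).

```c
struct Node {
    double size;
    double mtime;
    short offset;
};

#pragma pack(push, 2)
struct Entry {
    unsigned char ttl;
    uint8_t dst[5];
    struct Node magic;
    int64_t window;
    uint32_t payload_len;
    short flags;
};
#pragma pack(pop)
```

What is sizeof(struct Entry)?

44

Node: @0: size [8B, align 8] → 8; @8: mtime [8B, align 8] → 16; @16: offset [2B, align 2] → 18; +6 tail pad (align 8); size 24, align 8
@0: ttl [1B, align 1] → 1
@1: dst [5B, align 1] → 6
@6: magic [24B, align 2] → 30
@30: window [8B, align 2] → 38
@38: payload_len [4B, align 2] → 42
@42: flags [2B, align 2] → 44
size 44, align 2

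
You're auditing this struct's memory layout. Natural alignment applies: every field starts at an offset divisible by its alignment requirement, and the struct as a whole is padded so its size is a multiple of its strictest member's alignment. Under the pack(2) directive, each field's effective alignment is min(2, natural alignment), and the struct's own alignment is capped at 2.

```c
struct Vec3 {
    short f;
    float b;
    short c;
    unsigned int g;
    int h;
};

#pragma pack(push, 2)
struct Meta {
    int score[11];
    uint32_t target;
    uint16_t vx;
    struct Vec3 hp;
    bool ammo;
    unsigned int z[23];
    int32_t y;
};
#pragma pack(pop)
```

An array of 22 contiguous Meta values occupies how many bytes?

3696

Vec3: f at 0 (size 2, align 2) → ends 2; pad 2 to align 4 for b; b at 4 (size 4, align 4) → ends 8; c at 8 (size 2, align 2) → ends 10; pad 2 to align 4 for g; g at 12 (size 4, align 4) → ends 16; h at 16 (size 4, align 4) → ends 20; total 20 bytes, alignment 4
score at 0 (size 44, align 2) → ends 44
target at 44 (size 4, align 2) → ends 48
vx at 48 (size 2, align 2) → ends 50
hp at 50 (size 20, align 2) → ends 70
ammo at 70 (size 1, align 1) → ends 71
pad 1 to align 2 for z
z at 72 (size 92, align 2) → ends 164
y at 164 (size 4, align 2) → ends 168
total 168 bytes, alignment 2
array of 22: 22 × 168 = 3696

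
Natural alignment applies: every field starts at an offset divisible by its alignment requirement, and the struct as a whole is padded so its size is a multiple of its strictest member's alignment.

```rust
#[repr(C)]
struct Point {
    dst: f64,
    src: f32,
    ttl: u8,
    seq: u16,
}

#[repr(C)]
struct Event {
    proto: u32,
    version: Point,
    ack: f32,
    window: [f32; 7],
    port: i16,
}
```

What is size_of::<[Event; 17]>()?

1088

Point: @0: dst [8B, align 8] → 8; @8: src [4B, align 4] → 12; @12: ttl [1B, align 1] → 13; +1 pad (align 2); @14: seq [2B, align 2] → 16; size 16, align 8
@0: proto [4B, align 4] → 4
+4 pad (align 8)
@8: version [16B, align 8] → 24
@24: ack [4B, align 4] → 28
@28: window [28B, align 4] → 56
@56: port [2B, align 2] → 58
+6 tail pad (align 8)
size 64, align 8
array of 17: 17 × 64 = 1088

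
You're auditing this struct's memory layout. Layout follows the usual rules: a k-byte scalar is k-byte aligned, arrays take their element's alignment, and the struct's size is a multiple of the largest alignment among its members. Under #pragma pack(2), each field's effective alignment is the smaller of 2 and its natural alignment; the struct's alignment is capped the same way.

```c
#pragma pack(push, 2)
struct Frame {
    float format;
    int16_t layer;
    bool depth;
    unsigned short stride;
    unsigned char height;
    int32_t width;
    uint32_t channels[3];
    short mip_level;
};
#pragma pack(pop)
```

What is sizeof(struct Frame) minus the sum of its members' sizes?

format at 0 (size 4, align 2) → ends 4
layer at 4 (size 2, align 2) → ends 6
depth at 6 (size 1, align 1) → ends 7
pad 1 to align 2 for stride
stride at 8 (size 2, align 2) → ends 10
height at 10 (size 1, align 1) → ends 11
pad 1 to align 2 for width
width at 12 (size 4, align 2) → ends 16
channels at 16 (size 12, align 2) → ends 28
mip_level at 28 (size 2, align 2) → ends 30
total 30 bytes, alignment 2
data bytes 28, size 30 → padding 2

2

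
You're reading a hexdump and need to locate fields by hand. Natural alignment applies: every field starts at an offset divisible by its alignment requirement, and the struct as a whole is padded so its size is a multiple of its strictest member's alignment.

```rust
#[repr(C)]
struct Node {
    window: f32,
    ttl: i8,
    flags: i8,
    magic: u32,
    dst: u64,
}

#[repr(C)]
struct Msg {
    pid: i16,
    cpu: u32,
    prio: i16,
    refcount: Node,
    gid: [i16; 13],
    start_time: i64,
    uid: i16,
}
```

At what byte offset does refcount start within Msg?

Node: window at 0 (size 4, align 4) → ends 4; ttl at 4 (size 1, align 1) → ends 5; flags at 5 (size 1, align 1) → ends 6; pad 2 to align 4 for magic; magic at 8 (size 4, align 4) → ends 12; pad 4 to align 8 for dst; dst at 16 (size 8, align 8) → ends 24; total 24 bytes, alignment 8
pid at 0 (size 2, align 2) → ends 2
pad 2 to align 4 for cpu
cpu at 4 (size 4, align 4) → ends 8
prio at 8 (size 2, align 2) → ends 10
pad 6 to align 8 for refcount
refcount at 16 (size 24, align 8) → ends 40

16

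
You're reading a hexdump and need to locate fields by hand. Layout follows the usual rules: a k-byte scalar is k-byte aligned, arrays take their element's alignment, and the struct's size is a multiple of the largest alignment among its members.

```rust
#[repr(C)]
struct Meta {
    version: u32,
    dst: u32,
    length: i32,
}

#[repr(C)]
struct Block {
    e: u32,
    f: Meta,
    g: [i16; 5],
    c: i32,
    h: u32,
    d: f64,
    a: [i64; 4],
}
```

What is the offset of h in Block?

Meta: 0..4  version  (4B, 4-aligned); 4..8  dst  (4B, 4-aligned); 8..12  length  (4B, 4-aligned); sizeof = 12, alignof = 4
0..4  e  (4B, 4-aligned)
4..16  f  (12B, 4-aligned)
16..26  g  (10B, 2-aligned)
26..28  -- padding (2B)
28..32  c  (4B, 4-aligned)
32..36  h  (4B, 4-aligned)

32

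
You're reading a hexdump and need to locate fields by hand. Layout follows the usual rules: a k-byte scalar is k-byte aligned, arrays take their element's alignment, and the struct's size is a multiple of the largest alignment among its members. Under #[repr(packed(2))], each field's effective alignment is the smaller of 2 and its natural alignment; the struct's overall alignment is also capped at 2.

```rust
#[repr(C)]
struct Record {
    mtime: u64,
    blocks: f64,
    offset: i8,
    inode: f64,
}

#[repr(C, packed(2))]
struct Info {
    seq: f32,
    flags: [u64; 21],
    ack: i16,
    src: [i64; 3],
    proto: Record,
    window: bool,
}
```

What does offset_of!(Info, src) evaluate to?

Record: @0: mtime [8B, align 8] → 8; @8: blocks [8B, align 8] → 16; @16: offset [1B, align 1] → 17; +7 pad (align 8); @24: inode [8B, align 8] → 32; size 32, align 8
@0: seq [4B, align 2] → 4
@4: flags [168B, align 2] → 172
@172: ack [2B, align 2] → 174
@174: src [24B, align 2] → 198

174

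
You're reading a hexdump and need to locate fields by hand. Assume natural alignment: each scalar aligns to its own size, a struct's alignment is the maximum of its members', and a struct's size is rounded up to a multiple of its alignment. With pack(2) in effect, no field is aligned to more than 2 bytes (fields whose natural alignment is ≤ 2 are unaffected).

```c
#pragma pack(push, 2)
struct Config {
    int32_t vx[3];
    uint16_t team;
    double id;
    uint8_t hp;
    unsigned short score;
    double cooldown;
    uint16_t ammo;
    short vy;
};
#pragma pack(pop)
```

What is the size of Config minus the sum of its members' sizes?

1

vx at 0 (size 12, align 2) → ends 12
team at 12 (size 2, align 2) → ends 14
id at 14 (size 8, align 2) → ends 22
hp at 22 (size 1, align 1) → ends 23
pad 1 to align 2 for score
score at 24 (size 2, align 2) → ends 26
cooldown at 26 (size 8, align 2) → ends 34
ammo at 34 (size 2, align 2) → ends 36
vy at 36 (size 2, align 2) → ends 38
total 38 bytes, alignment 2
data bytes 37, size 38 → padding 1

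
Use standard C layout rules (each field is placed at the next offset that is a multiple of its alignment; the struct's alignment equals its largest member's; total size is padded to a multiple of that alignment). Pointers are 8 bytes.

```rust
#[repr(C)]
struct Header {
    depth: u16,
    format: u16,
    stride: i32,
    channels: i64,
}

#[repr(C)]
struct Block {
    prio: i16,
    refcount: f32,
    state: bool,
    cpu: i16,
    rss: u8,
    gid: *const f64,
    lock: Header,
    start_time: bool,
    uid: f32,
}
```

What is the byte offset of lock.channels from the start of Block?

32

Header: depth at 0 (size 2, align 2) → ends 2; format at 2 (size 2, align 2) → ends 4; stride at 4 (size 4, align 4) → ends 8; channels at 8 (size 8, align 8) → ends 16; total 16 bytes, alignment 8
prio at 0 (size 2, align 2) → ends 2
pad 2 to align 4 for refcount
refcount at 4 (size 4, align 4) → ends 8
state at 8 (size 1, align 1) → ends 9
pad 1 to align 2 for cpu
cpu at 10 (size 2, align 2) → ends 12
rss at 12 (size 1, align 1) → ends 13
pad 3 to align 8 for gid
gid at 16 (size 8, align 8) → ends 24
lock at 24 (size 16, align 8) → ends 40
within Header: channels at 8
24 + 8 = 32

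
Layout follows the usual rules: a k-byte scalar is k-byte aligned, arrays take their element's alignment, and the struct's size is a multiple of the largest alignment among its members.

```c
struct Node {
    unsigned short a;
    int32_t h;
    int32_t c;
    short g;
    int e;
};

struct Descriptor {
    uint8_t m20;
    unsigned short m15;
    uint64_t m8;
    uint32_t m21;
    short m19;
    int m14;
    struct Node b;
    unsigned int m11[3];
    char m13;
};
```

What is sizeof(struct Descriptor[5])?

Node: a at 0 (size 2, align 2) → ends 2; pad 2 to align 4 for h; h at 4 (size 4, align 4) → ends 8; c at 8 (size 4, align 4) → ends 12; g at 12 (size 2, align 2) → ends 14; pad 2 to align 4 for e; e at 16 (size 4, align 4) → ends 20; total 20 bytes, alignment 4
m20 at 0 (size 1, align 1) → ends 1
pad 1 to align 2 for m15
m15 at 2 (size 2, align 2) → ends 4
pad 4 to align 8 for m8
m8 at 8 (size 8, align 8) → ends 16
m21 at 16 (size 4, align 4) → ends 20
m19 at 20 (size 2, align 2) → ends 22
pad 2 to align 4 for m14
m14 at 24 (size 4, align 4) → ends 28
b at 28 (size 20, align 4) → ends 48
m11 at 48 (size 12, align 4) → ends 60
m13 at 60 (size 1, align 1) → ends 61
tail pad 3 to reach multiple of 8
total 64 bytes, alignment 8
array of 5: 5 × 64 = 320

320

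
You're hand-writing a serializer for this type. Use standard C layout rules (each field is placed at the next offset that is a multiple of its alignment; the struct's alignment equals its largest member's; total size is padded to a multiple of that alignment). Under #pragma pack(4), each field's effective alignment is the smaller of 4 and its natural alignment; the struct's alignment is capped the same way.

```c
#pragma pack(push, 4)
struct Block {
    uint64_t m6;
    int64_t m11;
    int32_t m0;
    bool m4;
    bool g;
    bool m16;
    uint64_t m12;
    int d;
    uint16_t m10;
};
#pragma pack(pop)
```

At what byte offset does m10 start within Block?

m6 at 0 (size 8, align 4) → ends 8
m11 at 8 (size 8, align 4) → ends 16
m0 at 16 (size 4, align 4) → ends 20
m4 at 20 (size 1, align 1) → ends 21
g at 21 (size 1, align 1) → ends 22
m16 at 22 (size 1, align 1) → ends 23
pad 1 to align 4 for m12
m12 at 24 (size 8, align 4) → ends 32
d at 32 (size 4, align 4) → ends 36
m10 at 36 (size 2, align 2) → ends 38

36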